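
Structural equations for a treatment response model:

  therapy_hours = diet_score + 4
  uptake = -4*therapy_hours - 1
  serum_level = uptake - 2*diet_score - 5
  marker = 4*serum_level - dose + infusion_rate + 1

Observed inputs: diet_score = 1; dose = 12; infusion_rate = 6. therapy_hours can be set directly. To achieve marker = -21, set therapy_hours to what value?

therapy_hours = -1

Intervening on therapy_hours fixes its value directly, overriding its dependence on diet_score.
Substituting into the serum_level equation gives serum_level = -4*therapy_hours - 8.
So marker = -16*therapy_hours - 37.
Solve -16*therapy_hours - 37 = -21: therapy_hours = (-21 + 37) / -16 = -1.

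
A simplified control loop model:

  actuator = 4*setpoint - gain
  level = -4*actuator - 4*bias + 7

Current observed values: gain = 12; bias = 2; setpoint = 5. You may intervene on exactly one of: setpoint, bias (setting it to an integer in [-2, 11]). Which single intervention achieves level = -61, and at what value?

set bias = 9

Intervening on setpoint: level = -16*setpoint + 47. Reaching -61 requires setpoint = 27/4, not an integer.
Intervening on bias: with other inputs at their observed values, level = -4*bias - 25. Solving for -61 gives bias = 9, within [-2, 11].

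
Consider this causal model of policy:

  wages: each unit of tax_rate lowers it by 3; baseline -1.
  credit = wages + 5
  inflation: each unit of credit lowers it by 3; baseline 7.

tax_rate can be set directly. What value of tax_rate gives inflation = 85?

Substituting into the credit equation gives credit = -3*tax_rate + 4.
So inflation = 9*tax_rate - 5.
Solve 9*tax_rate - 5 = 85: tax_rate = (85 + 5) / 9 = 10.

tax_rate = 10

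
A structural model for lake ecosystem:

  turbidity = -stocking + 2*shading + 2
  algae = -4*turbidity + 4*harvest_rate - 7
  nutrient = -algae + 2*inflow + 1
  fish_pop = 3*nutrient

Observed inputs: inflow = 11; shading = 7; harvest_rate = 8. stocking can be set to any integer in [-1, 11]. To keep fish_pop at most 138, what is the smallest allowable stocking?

stocking = 4

Substituting into the turbidity equation gives turbidity = -stocking + 16.
Substituting into the algae equation gives algae = 4*stocking - 39.
Substituting into the nutrient equation gives nutrient = -4*stocking + 62.
fish_pop becomes -12*stocking + 186.
Require -12*stocking + 186 ≤ 138, so stocking ≥ 4.
The smallest integer in [-1, 11] satisfying this is 4.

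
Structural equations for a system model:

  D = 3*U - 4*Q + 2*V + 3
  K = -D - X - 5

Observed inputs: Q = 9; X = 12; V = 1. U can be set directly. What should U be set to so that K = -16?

Substituting into the D equation gives D = 3*U - 31.
K becomes -3*U + 14.
Solve -3*U + 14 = -16: U = (-16 - 14) / -3 = 10.

U = 10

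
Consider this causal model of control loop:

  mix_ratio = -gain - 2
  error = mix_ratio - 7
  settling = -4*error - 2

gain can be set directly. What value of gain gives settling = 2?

gain = -8

Substituting into the error equation gives error = -gain - 9.
So settling = 4*gain + 34.
Solve 4*gain + 34 = 2: gain = (2 - 34) / 4 = -8.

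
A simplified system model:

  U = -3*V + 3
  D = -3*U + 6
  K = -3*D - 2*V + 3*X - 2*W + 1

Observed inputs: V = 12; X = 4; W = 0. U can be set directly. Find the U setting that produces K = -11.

U = 2

Intervening on U fixes its value directly, overriding its dependence on V.
Substituting into the K equation gives K = 9*U - 29.
Solve 9*U - 29 = -11: U = (-11 + 29) / 9 = 2.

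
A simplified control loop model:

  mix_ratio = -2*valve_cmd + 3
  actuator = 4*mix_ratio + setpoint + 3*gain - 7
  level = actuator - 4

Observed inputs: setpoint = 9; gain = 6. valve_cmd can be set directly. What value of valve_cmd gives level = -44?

Substituting into the actuator equation gives actuator = -8*valve_cmd + 32.
So level = -8*valve_cmd + 28.
Solve -8*valve_cmd + 28 = -44: valve_cmd = (-44 - 28) / -8 = 9.

valve_cmd = 9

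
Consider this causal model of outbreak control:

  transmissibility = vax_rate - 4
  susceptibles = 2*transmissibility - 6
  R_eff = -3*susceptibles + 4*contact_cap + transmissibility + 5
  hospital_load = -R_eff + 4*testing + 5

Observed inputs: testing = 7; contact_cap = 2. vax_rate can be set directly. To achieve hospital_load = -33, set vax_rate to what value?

Substituting into the susceptibles equation gives susceptibles = 2*vax_rate - 14.
R_eff becomes -5*vax_rate + 51.
Substituting into the hospital_load equation gives hospital_load = 5*vax_rate - 18.
Solve 5*vax_rate - 18 = -33: vax_rate = (-33 + 18) / 5 = -3.

vax_rate = -3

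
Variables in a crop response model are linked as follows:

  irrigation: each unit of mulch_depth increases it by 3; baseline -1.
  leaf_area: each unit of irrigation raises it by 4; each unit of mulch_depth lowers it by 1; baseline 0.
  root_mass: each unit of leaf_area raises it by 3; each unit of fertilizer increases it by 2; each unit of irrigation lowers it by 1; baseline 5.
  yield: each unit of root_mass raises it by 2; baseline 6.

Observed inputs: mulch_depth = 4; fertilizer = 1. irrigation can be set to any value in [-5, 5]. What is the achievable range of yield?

Intervening on irrigation fixes its value directly, overriding its dependence on mulch_depth.
Substituting into the leaf_area equation gives leaf_area = 4*irrigation - 4.
This gives root_mass = 11*irrigation - 5.
Substituting into the yield equation gives yield = 22*irrigation - 4.
Linear in irrigation, so extremes are at the endpoints: irrigation = -5 gives yield = -114; irrigation = 5 gives yield = 106.

-114 to 106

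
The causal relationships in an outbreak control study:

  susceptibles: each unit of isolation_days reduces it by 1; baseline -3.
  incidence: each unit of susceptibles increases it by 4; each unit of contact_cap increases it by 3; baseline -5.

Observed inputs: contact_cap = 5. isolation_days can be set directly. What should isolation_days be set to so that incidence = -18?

Substituting into the incidence equation gives incidence = -4*isolation_days - 2.
Solve -4*isolation_days - 2 = -18: isolation_days = (-18 + 2) / -4 = 4.

isolation_days = 4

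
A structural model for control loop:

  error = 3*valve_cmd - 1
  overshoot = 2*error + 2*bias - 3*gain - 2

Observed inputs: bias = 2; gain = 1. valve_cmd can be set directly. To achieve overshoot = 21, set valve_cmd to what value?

Substituting into the overshoot equation gives overshoot = 6*valve_cmd - 3.
Solve 6*valve_cmd - 3 = 21: valve_cmd = (21 + 3) / 6 = 4.

valve_cmd = 4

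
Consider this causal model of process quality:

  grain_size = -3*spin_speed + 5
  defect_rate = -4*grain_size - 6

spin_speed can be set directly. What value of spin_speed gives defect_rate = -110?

spin_speed = -7

Substituting into the defect_rate equation gives defect_rate = 12*spin_speed - 26.
Solve 12*spin_speed - 26 = -110: spin_speed = (-110 + 26) / 12 = -7.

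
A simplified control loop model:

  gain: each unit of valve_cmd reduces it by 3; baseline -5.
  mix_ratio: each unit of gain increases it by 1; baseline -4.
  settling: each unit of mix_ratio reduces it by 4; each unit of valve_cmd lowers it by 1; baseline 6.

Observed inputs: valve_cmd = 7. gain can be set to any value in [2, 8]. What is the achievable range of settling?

-17 to 7

Intervening on gain fixes its value directly, overriding its dependence on valve_cmd.
Substituting into the settling equation gives settling = -4*gain + 15.
Linear in gain, so extremes are at the endpoints: gain = 2 gives settling = 7; gain = 8 gives settling = -17.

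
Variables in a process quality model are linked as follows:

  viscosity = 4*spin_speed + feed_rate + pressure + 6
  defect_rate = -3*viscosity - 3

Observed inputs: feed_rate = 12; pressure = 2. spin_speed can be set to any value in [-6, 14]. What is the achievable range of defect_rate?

-231 to 9

Substituting into the viscosity equation gives viscosity = 4*spin_speed + 20.
So defect_rate = -12*spin_speed - 63.
Linear in spin_speed, so extremes are at the endpoints: spin_speed = -6 gives defect_rate = 9; spin_speed = 14 gives defect_rate = -231.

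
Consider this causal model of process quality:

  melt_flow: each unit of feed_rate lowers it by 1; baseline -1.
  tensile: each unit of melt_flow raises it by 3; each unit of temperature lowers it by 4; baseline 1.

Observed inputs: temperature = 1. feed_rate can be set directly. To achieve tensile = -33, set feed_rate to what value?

feed_rate = 9

Substituting into the tensile equation gives tensile = -3*feed_rate - 6.
Solve -3*feed_rate - 6 = -33: feed_rate = (-33 + 6) / -3 = 9.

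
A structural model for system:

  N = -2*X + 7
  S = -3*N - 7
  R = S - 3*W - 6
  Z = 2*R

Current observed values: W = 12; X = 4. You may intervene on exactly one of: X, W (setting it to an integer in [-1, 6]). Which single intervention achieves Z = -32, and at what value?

set W = 2

Intervening on X: Z = 12*X - 140. Reaching -32 requires X = 9, outside [-1, 6].
Intervening on W: with other inputs at their observed values, Z = -6*W - 20. Solving for -32 gives W = 2, within [-1, 6].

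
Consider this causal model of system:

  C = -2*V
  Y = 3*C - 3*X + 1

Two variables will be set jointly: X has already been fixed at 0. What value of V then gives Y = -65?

V = 11

With X held at 0:
Substituting into the Y equation gives Y = -6*V + 1.
Solve -6*V + 1 = -65: V = (-65 - 1) / -6 = 11.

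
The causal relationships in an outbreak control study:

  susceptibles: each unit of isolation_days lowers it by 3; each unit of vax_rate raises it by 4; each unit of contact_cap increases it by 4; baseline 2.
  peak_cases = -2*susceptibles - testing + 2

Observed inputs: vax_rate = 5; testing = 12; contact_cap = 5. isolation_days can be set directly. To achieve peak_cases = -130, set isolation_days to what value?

isolation_days = -6

Substituting into the susceptibles equation gives susceptibles = -3*isolation_days + 42.
So peak_cases = 6*isolation_days - 94.
Solve 6*isolation_days - 94 = -130: isolation_days = (-130 + 94) / 6 = -6.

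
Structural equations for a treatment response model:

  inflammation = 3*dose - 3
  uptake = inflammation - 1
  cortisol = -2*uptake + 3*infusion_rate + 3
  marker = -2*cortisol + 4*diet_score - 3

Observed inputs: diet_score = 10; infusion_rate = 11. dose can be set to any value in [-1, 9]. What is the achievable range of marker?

-63 to 57

Substituting into the uptake equation gives uptake = 3*dose - 4.
So cortisol = -6*dose + 44.
Substituting into the marker equation gives marker = 12*dose - 51.
Linear in dose, so extremes are at the endpoints: dose = -1 gives marker = -63; dose = 9 gives marker = 57.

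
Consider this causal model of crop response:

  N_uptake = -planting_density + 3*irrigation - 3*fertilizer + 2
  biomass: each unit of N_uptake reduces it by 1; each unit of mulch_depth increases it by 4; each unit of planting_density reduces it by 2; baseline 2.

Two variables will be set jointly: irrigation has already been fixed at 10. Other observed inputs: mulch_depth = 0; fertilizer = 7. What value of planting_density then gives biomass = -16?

planting_density = 7

With irrigation held at 10:
Substituting into the N_uptake equation gives N_uptake = -planting_density + 11.
So biomass = -planting_density - 9.
Solve -planting_density - 9 = -16: planting_density = (-16 + 9) / -1 = 7.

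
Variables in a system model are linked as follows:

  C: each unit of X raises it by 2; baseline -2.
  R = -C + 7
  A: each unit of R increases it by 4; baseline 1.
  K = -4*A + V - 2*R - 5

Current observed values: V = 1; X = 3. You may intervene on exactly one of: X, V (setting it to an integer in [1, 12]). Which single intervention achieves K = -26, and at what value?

Intervening on X: with other inputs at their observed values, K = 36*X - 170. Solving for -26 gives X = 4, within [1, 12].
Intervening on V: K = V - 63. Reaching -26 requires V = 37, outside [1, 12].

set X = 4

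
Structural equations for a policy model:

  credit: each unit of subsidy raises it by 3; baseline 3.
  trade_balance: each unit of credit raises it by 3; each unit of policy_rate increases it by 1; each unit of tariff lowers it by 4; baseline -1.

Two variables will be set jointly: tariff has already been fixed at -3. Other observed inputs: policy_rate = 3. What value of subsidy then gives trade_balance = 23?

With tariff held at -3:
Substituting into the trade_balance equation gives trade_balance = 9*subsidy + 23.
Solve 9*subsidy + 23 = 23: subsidy = (23 - 23) / 9 = 0.

subsidy = 0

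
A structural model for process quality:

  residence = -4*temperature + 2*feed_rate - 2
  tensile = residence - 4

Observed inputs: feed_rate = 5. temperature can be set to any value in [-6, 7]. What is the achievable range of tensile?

-24 to 28

Substituting into the residence equation gives residence = -4*temperature + 8.
Substituting into the tensile equation gives tensile = -4*temperature + 4.
Linear in temperature, so extremes are at the endpoints: temperature = -6 gives tensile = 28; temperature = 7 gives tensile = -24.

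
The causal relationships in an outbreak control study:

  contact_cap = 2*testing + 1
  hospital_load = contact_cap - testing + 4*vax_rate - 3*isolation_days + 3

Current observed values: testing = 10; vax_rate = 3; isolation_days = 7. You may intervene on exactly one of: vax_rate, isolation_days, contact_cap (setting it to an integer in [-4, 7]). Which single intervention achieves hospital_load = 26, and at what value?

set isolation_days = 0

Intervening on vax_rate: hospital_load = 4*vax_rate - 7. Reaching 26 requires vax_rate = 33/4, not an integer.
Intervening on isolation_days: with other inputs at their observed values, hospital_load = -3*isolation_days + 26. Solving for 26 gives isolation_days = 0, within [-4, 7].
Intervening on contact_cap: hospital_load = contact_cap - 16. Reaching 26 requires contact_cap = 42, outside [-4, 7].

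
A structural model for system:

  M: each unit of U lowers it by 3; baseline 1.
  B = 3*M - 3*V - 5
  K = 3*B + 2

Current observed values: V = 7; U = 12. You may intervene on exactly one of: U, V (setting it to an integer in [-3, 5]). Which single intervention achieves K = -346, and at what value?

Intervening on U: K = -27*U - 67. Reaching -346 requires U = 31/3, not an integer.
Intervening on V: with other inputs at their observed values, K = -9*V - 328. Solving for -346 gives V = 2, within [-3, 5].

set V = 2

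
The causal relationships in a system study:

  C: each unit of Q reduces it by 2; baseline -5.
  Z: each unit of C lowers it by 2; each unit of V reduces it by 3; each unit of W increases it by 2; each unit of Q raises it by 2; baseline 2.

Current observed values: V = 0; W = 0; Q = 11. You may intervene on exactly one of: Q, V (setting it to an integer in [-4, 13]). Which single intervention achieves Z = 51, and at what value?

set V = 9

Intervening on Q: Z = 6*Q + 12. Reaching 51 requires Q = 13/2, not an integer.
Intervening on V: with other inputs at their observed values, Z = -3*V + 78. Solving for 51 gives V = 9, within [-4, 13].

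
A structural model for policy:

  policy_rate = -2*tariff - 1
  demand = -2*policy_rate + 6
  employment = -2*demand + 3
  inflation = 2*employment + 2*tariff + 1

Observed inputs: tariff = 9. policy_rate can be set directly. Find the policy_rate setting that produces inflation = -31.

Intervening on policy_rate fixes its value directly, overriding its dependence on tariff.
Substituting into the employment equation gives employment = 4*policy_rate - 9.
So inflation = 8*policy_rate + 1.
Solve 8*policy_rate + 1 = -31: policy_rate = (-31 - 1) / 8 = -4.

policy_rate = -4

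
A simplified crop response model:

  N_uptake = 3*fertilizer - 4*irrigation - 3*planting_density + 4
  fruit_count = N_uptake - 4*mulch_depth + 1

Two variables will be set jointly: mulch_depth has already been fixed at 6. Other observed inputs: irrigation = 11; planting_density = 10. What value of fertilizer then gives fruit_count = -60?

fertilizer = 11

With mulch_depth held at 6:
Substituting into the N_uptake equation gives N_uptake = 3*fertilizer - 70.
Substituting into the fruit_count equation gives fruit_count = 3*fertilizer - 93.
Solve 3*fertilizer - 93 = -60: fertilizer = (-60 + 93) / 3 = 11.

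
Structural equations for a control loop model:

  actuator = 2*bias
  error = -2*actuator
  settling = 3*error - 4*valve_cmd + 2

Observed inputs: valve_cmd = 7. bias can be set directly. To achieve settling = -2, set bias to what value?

bias = -2

Substituting into the error equation gives error = -4*bias.
Substituting into the settling equation gives settling = -12*bias - 26.
Solve -12*bias - 26 = -2: bias = (-2 + 26) / -12 = -2.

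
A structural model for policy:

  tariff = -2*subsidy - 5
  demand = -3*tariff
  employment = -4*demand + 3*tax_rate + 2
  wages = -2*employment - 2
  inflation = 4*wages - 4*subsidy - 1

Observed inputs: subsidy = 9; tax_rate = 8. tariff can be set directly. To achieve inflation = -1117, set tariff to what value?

Intervening on tariff fixes its value directly, overriding its dependence on subsidy.
Substituting into the employment equation gives employment = 12*tariff + 26.
Substituting into the wages equation gives wages = -24*tariff - 54.
This gives inflation = -96*tariff - 253.
Solve -96*tariff - 253 = -1117: tariff = (-1117 + 253) / -96 = 9.

tariff = 9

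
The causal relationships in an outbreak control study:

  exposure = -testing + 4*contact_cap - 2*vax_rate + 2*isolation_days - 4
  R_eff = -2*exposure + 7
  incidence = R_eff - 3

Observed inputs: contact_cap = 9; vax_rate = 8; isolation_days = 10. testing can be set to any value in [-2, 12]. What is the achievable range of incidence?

-72 to -44

Substituting into the exposure equation gives exposure = -testing + 36.
Substituting into the R_eff equation gives R_eff = 2*testing - 65.
incidence becomes 2*testing - 68.
Linear in testing, so extremes are at the endpoints: testing = -2 gives incidence = -72; testing = 12 gives incidence = -44.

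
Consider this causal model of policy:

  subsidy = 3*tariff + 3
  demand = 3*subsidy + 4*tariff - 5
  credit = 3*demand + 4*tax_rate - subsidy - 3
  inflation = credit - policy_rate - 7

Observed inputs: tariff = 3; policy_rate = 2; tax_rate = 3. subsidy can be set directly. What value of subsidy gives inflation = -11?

Intervening on subsidy fixes its value directly, overriding its dependence on tariff.
Substituting into the demand equation gives demand = 3*subsidy + 7.
credit becomes 8*subsidy + 30.
This gives inflation = 8*subsidy + 21.
Solve 8*subsidy + 21 = -11: subsidy = (-11 - 21) / 8 = -4.

subsidy = -4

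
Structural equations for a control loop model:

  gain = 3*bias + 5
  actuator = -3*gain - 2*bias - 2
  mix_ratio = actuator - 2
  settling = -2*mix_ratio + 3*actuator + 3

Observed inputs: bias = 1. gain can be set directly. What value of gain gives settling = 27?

gain = -8

Intervening on gain fixes its value directly, overriding its dependence on bias.
Substituting into the actuator equation gives actuator = -3*gain - 4.
mix_ratio becomes -3*gain - 6.
settling becomes -3*gain + 3.
Solve -3*gain + 3 = 27: gain = (27 - 3) / -3 = -8.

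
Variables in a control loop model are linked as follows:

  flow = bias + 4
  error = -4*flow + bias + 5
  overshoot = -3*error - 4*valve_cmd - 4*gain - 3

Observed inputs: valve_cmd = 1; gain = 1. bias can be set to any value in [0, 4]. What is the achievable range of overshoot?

Substituting into the error equation gives error = -3*bias - 11.
Substituting into the overshoot equation gives overshoot = 9*bias + 22.
Linear in bias, so extremes are at the endpoints: bias = 0 gives overshoot = 22; bias = 4 gives overshoot = 58.

22 to 58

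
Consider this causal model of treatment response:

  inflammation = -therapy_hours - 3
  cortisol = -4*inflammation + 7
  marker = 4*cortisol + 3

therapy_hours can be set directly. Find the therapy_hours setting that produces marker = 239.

Substituting into the cortisol equation gives cortisol = 4*therapy_hours + 19.
Substituting into the marker equation gives marker = 16*therapy_hours + 79.
Solve 16*therapy_hours + 79 = 239: therapy_hours = (239 - 79) / 16 = 10.

therapy_hours = 10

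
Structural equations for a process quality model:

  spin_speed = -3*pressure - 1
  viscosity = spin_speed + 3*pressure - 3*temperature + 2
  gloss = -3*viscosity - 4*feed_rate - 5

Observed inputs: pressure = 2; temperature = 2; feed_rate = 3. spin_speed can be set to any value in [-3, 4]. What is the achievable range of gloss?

-35 to -14

Intervening on spin_speed fixes its value directly, overriding its dependence on pressure.
Substituting into the viscosity equation gives viscosity = spin_speed + 2.
gloss becomes -3*spin_speed - 23.
Linear in spin_speed, so extremes are at the endpoints: spin_speed = -3 gives gloss = -14; spin_speed = 4 gives gloss = -35.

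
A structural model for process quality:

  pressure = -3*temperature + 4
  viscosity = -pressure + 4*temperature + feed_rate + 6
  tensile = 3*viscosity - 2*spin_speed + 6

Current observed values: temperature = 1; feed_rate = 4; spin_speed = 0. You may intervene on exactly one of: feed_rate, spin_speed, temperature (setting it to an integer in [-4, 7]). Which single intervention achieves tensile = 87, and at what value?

set temperature = 3

Intervening on feed_rate: tensile = 3*feed_rate + 33. Reaching 87 requires feed_rate = 18, outside [-4, 7].
Intervening on spin_speed: tensile = -2*spin_speed + 45. Reaching 87 requires spin_speed = -21, outside [-4, 7].
Intervening on temperature: with other inputs at their observed values, tensile = 21*temperature + 24. Solving for 87 gives temperature = 3, within [-4, 7].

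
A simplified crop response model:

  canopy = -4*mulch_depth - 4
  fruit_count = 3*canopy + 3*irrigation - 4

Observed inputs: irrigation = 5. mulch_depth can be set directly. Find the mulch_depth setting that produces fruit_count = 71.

mulch_depth = -6

Substituting into the fruit_count equation gives fruit_count = -12*mulch_depth - 1.
Solve -12*mulch_depth - 1 = 71: mulch_depth = (71 + 1) / -12 = -6.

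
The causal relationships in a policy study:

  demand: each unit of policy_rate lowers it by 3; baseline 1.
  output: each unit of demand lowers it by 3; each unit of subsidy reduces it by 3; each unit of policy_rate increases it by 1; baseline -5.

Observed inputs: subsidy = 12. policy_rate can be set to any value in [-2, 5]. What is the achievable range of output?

-64 to 6

Substituting into the output equation gives output = 10*policy_rate - 44.
Linear in policy_rate, so extremes are at the endpoints: policy_rate = -2 gives output = -64; policy_rate = 5 gives output = 6.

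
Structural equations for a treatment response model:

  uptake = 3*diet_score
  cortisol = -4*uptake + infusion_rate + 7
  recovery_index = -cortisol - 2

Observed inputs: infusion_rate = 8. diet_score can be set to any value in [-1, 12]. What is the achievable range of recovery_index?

Substituting into the cortisol equation gives cortisol = -12*diet_score + 15.
Substituting into the recovery_index equation gives recovery_index = 12*diet_score - 17.
Linear in diet_score, so extremes are at the endpoints: diet_score = -1 gives recovery_index = -29; diet_score = 12 gives recovery_index = 127.

-29 to 127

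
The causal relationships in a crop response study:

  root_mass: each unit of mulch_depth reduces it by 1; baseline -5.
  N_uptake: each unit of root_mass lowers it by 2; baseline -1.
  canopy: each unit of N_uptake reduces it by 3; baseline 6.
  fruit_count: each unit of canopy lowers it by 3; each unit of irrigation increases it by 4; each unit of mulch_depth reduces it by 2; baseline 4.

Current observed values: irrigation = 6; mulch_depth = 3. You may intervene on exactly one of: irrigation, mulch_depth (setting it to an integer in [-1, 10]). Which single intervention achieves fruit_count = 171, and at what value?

set mulch_depth = 5

Intervening on irrigation: fruit_count = 4*irrigation + 115. Reaching 171 requires irrigation = 14, outside [-1, 10].
Intervening on mulch_depth: with other inputs at their observed values, fruit_count = 16*mulch_depth + 91. Solving for 171 gives mulch_depth = 5, within [-1, 10].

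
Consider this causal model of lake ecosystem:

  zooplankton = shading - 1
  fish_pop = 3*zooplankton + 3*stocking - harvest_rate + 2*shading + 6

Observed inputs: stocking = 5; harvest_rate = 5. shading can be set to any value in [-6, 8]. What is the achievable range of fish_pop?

Substituting into the fish_pop equation gives fish_pop = 5*shading + 13.
Linear in shading, so extremes are at the endpoints: shading = -6 gives fish_pop = -17; shading = 8 gives fish_pop = 53.

-17 to 53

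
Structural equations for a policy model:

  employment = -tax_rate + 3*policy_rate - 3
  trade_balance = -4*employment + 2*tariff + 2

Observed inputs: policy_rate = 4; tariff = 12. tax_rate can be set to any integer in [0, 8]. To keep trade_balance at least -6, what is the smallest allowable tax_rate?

tax_rate = 1

Substituting into the employment equation gives employment = -tax_rate + 9.
Substituting into the trade_balance equation gives trade_balance = 4*tax_rate - 10.
Require 4*tax_rate - 10 ≥ -6, so tax_rate ≥ 1.
The smallest integer in [0, 8] satisfying this is 1.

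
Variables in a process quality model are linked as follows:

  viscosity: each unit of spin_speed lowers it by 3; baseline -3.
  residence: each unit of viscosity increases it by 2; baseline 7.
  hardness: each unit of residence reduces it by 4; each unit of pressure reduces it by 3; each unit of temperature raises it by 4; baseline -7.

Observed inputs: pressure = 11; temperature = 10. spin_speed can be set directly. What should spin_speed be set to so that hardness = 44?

spin_speed = 2

Substituting into the residence equation gives residence = -6*spin_speed + 1.
This gives hardness = 24*spin_speed - 4.
Solve 24*spin_speed - 4 = 44: spin_speed = (44 + 4) / 24 = 2.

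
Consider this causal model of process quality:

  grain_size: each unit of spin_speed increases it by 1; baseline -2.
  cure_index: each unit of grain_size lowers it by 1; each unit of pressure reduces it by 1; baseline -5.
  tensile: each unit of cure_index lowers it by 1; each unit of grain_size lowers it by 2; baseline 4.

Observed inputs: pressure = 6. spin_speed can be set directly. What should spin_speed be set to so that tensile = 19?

Substituting into the cure_index equation gives cure_index = -spin_speed - 9.
This gives tensile = -spin_speed + 17.
Solve -spin_speed + 17 = 19: spin_speed = (19 - 17) / -1 = -2.

spin_speed = -2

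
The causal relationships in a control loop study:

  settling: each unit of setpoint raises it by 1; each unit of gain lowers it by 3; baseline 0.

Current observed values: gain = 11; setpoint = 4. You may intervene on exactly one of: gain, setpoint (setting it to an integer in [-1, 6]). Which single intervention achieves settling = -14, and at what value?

Intervening on gain: with other inputs at their observed values, settling = -3*gain + 4. Solving for -14 gives gain = 6, within [-1, 6].
Intervening on setpoint: settling = setpoint - 33. Reaching -14 requires setpoint = 19, outside [-1, 6].

set gain = 6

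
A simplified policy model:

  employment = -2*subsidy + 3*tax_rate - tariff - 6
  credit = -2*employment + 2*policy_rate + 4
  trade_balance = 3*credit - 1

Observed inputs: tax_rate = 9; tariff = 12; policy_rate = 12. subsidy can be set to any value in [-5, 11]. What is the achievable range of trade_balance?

-31 to 161

Substituting into the employment equation gives employment = -2*subsidy + 9.
Substituting into the credit equation gives credit = 4*subsidy + 10.
Substituting into the trade_balance equation gives trade_balance = 12*subsidy + 29.
Linear in subsidy, so extremes are at the endpoints: subsidy = -5 gives trade_balance = -31; subsidy = 11 gives trade_balance = 161.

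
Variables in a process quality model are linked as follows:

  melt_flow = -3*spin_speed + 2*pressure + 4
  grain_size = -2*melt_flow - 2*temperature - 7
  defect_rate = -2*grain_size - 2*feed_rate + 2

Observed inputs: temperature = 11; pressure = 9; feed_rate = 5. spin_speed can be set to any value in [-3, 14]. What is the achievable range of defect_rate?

Substituting into the melt_flow equation gives melt_flow = -3*spin_speed + 22.
Substituting into the grain_size equation gives grain_size = 6*spin_speed - 73.
Substituting into the defect_rate equation gives defect_rate = -12*spin_speed + 138.
Linear in spin_speed, so extremes are at the endpoints: spin_speed = -3 gives defect_rate = 174; spin_speed = 14 gives defect_rate = -30.

-30 to 174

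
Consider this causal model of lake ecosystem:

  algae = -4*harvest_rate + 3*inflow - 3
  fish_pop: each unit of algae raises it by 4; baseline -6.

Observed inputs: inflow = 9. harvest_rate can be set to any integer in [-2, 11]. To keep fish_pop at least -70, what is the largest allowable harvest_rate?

Substituting into the algae equation gives algae = -4*harvest_rate + 24.
Substituting into the fish_pop equation gives fish_pop = -16*harvest_rate + 90.
Require -16*harvest_rate + 90 ≥ -70, so harvest_rate ≤ 10.
The largest integer in [-2, 11] satisfying this is 10.

harvest_rate = 10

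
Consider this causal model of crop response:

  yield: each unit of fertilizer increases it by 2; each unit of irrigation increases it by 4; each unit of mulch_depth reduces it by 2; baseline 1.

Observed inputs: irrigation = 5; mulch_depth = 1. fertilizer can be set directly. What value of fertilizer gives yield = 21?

fertilizer = 1

Substituting into the yield equation gives yield = 2*fertilizer + 19.
Solve 2*fertilizer + 19 = 21: fertilizer = (21 - 19) / 2 = 1.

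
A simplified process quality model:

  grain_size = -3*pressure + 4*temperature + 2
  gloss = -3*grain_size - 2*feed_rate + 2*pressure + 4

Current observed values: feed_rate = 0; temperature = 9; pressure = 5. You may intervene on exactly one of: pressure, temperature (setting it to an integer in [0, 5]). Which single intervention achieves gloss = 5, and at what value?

set temperature = 4

Intervening on pressure: gloss = 11*pressure - 110. Reaching 5 requires pressure = 115/11, not an integer.
Intervening on temperature: with other inputs at their observed values, gloss = -12*temperature + 53. Solving for 5 gives temperature = 4, within [0, 5].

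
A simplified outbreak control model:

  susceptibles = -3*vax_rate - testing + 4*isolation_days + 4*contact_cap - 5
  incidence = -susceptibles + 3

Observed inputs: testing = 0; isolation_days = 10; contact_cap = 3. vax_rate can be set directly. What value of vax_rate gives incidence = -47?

vax_rate = -1

Substituting into the susceptibles equation gives susceptibles = -3*vax_rate + 47.
incidence becomes 3*vax_rate - 44.
Solve 3*vax_rate - 44 = -47: vax_rate = (-47 + 44) / 3 = -1.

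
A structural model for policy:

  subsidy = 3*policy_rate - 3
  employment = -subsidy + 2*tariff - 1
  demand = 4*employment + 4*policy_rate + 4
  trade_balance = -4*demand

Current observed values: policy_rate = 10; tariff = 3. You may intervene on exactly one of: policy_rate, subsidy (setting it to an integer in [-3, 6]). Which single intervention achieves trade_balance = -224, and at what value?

set subsidy = 2

Intervening on policy_rate: trade_balance = 32*policy_rate - 144. Reaching -224 requires policy_rate = -5/2, not an integer.
Intervening on subsidy: with other inputs at their observed values, trade_balance = 16*subsidy - 256. Solving for -224 gives subsidy = 2, within [-3, 6].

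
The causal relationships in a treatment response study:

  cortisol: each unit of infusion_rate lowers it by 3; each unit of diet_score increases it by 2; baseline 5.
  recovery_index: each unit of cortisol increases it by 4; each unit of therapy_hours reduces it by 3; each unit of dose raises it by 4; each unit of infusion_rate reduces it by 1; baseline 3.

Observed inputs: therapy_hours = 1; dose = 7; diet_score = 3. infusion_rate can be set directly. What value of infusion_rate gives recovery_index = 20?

infusion_rate = 4

Substituting into the cortisol equation gives cortisol = -3*infusion_rate + 11.
recovery_index becomes -13*infusion_rate + 72.
Solve -13*infusion_rate + 72 = 20: infusion_rate = (20 - 72) / -13 = 4.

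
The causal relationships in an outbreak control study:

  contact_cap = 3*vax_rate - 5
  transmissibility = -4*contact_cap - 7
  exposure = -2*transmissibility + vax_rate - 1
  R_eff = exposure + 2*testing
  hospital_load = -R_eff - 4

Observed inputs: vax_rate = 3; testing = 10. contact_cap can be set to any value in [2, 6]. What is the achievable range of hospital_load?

Intervening on contact_cap fixes its value directly, overriding its dependence on vax_rate.
Substituting into the exposure equation gives exposure = 8*contact_cap + 16.
Substituting into the R_eff equation gives R_eff = 8*contact_cap + 36.
So hospital_load = -8*contact_cap - 40.
Linear in contact_cap, so extremes are at the endpoints: contact_cap = 2 gives hospital_load = -56; contact_cap = 6 gives hospital_load = -88.

-88 to -56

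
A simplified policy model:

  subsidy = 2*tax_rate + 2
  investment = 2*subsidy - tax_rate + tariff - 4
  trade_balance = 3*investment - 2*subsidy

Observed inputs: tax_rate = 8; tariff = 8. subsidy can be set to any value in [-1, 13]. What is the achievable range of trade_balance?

Intervening on subsidy fixes its value directly, overriding its dependence on tax_rate.
Substituting into the investment equation gives investment = 2*subsidy - 4.
So trade_balance = 4*subsidy - 12.
Linear in subsidy, so extremes are at the endpoints: subsidy = -1 gives trade_balance = -16; subsidy = 13 gives trade_balance = 40.

-16 to 40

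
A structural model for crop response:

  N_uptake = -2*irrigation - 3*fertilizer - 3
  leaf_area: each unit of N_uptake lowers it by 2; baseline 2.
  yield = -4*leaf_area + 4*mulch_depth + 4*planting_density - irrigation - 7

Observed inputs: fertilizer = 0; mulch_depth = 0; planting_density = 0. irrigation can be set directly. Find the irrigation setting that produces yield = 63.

irrigation = -6

Substituting into the N_uptake equation gives N_uptake = -2*irrigation - 3.
Substituting into the leaf_area equation gives leaf_area = 4*irrigation + 8.
So yield = -17*irrigation - 39.
Solve -17*irrigation - 39 = 63: irrigation = (63 + 39) / -17 = -6.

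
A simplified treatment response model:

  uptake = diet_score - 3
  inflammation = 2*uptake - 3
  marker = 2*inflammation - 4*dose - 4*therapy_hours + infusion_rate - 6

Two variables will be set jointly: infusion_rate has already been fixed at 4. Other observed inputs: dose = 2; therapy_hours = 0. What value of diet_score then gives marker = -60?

With infusion_rate held at 4:
Substituting into the inflammation equation gives inflammation = 2*diet_score - 9.
This gives marker = 4*diet_score - 28.
Solve 4*diet_score - 28 = -60: diet_score = (-60 + 28) / 4 = -8.

diet_score = -8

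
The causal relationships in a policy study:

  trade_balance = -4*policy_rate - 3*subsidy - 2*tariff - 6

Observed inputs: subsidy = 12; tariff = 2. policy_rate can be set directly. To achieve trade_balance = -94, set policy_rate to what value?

Substituting into the trade_balance equation gives trade_balance = -4*policy_rate - 46.
Solve -4*policy_rate - 46 = -94: policy_rate = (-94 + 46) / -4 = 12.

policy_rate = 12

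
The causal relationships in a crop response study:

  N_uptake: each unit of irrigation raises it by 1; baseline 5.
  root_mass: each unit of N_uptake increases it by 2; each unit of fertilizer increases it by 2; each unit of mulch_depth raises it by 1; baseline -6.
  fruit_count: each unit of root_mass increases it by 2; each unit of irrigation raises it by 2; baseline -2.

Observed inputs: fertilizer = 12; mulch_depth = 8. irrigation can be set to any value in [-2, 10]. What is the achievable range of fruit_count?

58 to 130

Substituting into the root_mass equation gives root_mass = 2*irrigation + 36.
Substituting into the fruit_count equation gives fruit_count = 6*irrigation + 70.
Linear in irrigation, so extremes are at the endpoints: irrigation = -2 gives fruit_count = 58; irrigation = 10 gives fruit_count = 130.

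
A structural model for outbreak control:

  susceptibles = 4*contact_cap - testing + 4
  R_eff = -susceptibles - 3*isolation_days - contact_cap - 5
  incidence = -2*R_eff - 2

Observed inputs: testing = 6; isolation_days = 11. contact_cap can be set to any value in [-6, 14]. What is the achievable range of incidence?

10 to 210

Substituting into the susceptibles equation gives susceptibles = 4*contact_cap - 2.
This gives R_eff = -5*contact_cap - 36.
Substituting into the incidence equation gives incidence = 10*contact_cap + 70.
Linear in contact_cap, so extremes are at the endpoints: contact_cap = -6 gives incidence = 10; contact_cap = 14 gives incidence = 210.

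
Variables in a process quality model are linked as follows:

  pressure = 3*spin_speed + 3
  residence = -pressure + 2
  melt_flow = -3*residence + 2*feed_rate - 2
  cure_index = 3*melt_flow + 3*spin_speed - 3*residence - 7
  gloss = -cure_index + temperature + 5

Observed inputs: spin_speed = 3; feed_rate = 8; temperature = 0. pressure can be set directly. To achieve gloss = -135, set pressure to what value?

pressure = 10

Intervening on pressure fixes its value directly, overriding its dependence on spin_speed.
Substituting into the melt_flow equation gives melt_flow = 3*pressure + 8.
Substituting into the cure_index equation gives cure_index = 12*pressure + 20.
So gloss = -12*pressure - 15.
Solve -12*pressure - 15 = -135: pressure = (-135 + 15) / -12 = 10.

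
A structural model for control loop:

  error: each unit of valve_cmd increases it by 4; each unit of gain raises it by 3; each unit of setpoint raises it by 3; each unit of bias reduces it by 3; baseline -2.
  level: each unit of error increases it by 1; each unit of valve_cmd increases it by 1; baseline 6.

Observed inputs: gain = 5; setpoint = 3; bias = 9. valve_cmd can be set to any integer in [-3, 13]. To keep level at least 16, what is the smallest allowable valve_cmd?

Substituting into the error equation gives error = 4*valve_cmd - 5.
So level = 5*valve_cmd + 1.
Require 5*valve_cmd + 1 ≥ 16, so valve_cmd ≥ 3.
The smallest integer in [-3, 13] satisfying this is 3.

valve_cmd = 3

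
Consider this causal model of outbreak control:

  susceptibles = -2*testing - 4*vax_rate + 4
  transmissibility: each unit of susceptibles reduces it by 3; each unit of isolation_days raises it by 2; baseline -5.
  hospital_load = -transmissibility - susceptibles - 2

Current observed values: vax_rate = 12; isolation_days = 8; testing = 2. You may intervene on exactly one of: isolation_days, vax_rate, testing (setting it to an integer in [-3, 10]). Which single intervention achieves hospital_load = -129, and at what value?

set testing = 7

Intervening on isolation_days: hospital_load = -2*isolation_days - 93. Reaching -129 requires isolation_days = 18, outside [-3, 10].
Intervening on vax_rate: hospital_load = -8*vax_rate - 13. Reaching -129 requires vax_rate = 29/2, not an integer.
Intervening on testing: with other inputs at their observed values, hospital_load = -4*testing - 101. Solving for -129 gives testing = 7, within [-3, 10].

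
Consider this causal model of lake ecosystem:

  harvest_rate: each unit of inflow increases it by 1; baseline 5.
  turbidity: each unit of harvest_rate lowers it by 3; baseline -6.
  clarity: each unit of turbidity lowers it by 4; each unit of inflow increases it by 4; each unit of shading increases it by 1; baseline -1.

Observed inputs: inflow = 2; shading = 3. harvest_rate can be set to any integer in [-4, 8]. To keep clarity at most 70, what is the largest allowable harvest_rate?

harvest_rate = 3

Intervening on harvest_rate fixes its value directly, overriding its dependence on inflow.
Substituting into the clarity equation gives clarity = 12*harvest_rate + 34.
Require 12*harvest_rate + 34 ≤ 70, so harvest_rate ≤ 3.
The largest integer in [-4, 8] satisfying this is 3.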